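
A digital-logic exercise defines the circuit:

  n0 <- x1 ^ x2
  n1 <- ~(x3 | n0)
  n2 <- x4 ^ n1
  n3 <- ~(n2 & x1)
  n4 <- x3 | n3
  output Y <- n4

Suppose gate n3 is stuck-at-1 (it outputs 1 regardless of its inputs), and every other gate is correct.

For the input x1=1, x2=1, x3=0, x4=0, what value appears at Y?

Propagate with n3 forced: n0=0, n1=1, n2=1, n3=1 [stuck-at-1], n4=1.
So Y = 1. (Without the fault it would be 0.)

1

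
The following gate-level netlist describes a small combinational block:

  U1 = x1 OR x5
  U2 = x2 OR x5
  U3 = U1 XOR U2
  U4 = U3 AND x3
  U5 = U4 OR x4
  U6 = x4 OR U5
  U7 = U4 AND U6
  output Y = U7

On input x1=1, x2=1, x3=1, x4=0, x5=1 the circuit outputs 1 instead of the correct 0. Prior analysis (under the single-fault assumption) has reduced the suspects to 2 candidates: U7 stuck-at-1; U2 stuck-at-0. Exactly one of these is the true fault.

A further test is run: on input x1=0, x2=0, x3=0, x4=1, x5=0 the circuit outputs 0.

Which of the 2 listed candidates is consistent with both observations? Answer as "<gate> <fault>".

U2 stuck-at-0

Evaluate each candidate on input x1=0, x2=0, x3=0, x4=1, x5=0:
  U7 stuck-at-1: U1=0, U2=0, U3=0, U4=0, U5=1, U6=1, U7=1 [stuck-at-1] → 1 — eliminated
  U2 stuck-at-0: U1=0, U2=0 [stuck-at-0], U3=0, U4=0, U5=1, U6=1, U7=0 → 0 — matches
Only U2 stuck-at-0 reproduces the observed 0.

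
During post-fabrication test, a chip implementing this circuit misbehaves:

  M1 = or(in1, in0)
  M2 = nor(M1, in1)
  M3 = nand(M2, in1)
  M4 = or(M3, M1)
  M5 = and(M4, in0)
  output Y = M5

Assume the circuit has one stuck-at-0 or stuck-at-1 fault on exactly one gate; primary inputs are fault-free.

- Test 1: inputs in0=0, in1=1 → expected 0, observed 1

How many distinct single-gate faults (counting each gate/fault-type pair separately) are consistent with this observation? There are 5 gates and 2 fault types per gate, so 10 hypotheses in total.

1

Fault-free: M1=1, M2=0, M3=1, M4=1, M5=0 → 0. Observed 1.
  M1 stuck-at-0: output 0 ✗
  M1 stuck-at-1: output 0 ✗
  M2 stuck-at-0: output 0 ✗
  M2 stuck-at-1: output 0 ✗
  M3 stuck-at-0: output 0 ✗
  M3 stuck-at-1: output 0 ✗
  M4 stuck-at-0: output 0 ✗
  M4 stuck-at-1: output 0 ✗
  M5 stuck-at-0: output 0 ✗
  M5 stuck-at-1: output 1 ✓
Consistent faults: {M5 stuck-at-1} — 1 in all.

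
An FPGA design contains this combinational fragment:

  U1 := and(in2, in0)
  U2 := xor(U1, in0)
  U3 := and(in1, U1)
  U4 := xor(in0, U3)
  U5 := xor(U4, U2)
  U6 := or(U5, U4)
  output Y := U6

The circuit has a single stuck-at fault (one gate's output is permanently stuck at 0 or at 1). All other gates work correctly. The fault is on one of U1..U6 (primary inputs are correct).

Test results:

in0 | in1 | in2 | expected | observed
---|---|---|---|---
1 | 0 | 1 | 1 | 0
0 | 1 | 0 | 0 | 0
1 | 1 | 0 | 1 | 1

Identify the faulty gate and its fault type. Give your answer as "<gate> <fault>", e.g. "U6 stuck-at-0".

U4 stuck-at-0

Fault-free values for test 1 (in0=1, in1=0, in2=1): U1=1, U2=0, U3=0, U4=1, U5=1, U6=1, giving Y=1. Observed 0.
Test 1: faults giving observed 0 are {U3 stuck-at-1, U4 stuck-at-0, U6 stuck-at-0}.
Test 2 (in0=0, in1=1, in2=0): fault-free U1=0, U2=0, U3=0, U4=0, U5=0, U6=0 → 0; observed 0. Eliminates U3 stuck-at-1.
Test 3 (in0=1, in1=1, in2=0): fault-free U1=0, U2=1, U3=0, U4=1, U5=0, U6=1 → 1; observed 1. Eliminates U6 stuck-at-0.
Only U4 stuck-at-0 is consistent with every test.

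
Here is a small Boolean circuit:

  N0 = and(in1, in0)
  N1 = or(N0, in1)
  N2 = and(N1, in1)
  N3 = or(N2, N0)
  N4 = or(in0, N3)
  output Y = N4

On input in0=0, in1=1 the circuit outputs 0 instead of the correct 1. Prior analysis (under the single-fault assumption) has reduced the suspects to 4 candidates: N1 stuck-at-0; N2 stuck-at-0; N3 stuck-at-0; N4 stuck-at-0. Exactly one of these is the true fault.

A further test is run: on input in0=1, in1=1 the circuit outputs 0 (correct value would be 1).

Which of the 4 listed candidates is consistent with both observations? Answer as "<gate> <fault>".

Evaluate each candidate on input in0=1, in1=1:
  N1 stuck-at-0: N0=1, N1=0 [stuck-at-0], N2=0, N3=1, N4=1 → 1 — eliminated
  N2 stuck-at-0: N0=1, N1=1, N2=0 [stuck-at-0], N3=1, N4=1 → 1 — eliminated
  N3 stuck-at-0: N0=1, N1=1, N2=1, N3=0 [stuck-at-0], N4=1 → 1 — eliminated
  N4 stuck-at-0: N0=1, N1=1, N2=1, N3=1, N4=0 [stuck-at-0] → 0 — matches
Only N4 stuck-at-0 reproduces the observed 0.

N4 stuck-at-0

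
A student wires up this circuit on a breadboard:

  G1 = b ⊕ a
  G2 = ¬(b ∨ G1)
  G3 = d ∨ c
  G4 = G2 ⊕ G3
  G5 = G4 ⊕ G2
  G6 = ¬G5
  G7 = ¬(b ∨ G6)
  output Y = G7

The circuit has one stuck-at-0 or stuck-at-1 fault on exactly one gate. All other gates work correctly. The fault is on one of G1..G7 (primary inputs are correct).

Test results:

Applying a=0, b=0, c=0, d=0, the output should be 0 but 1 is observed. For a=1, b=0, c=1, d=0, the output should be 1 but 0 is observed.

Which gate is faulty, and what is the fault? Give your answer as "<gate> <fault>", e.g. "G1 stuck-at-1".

G4 stuck-at-0

Fault-free values for test 1 (a=0, b=0, c=0, d=0): G1=0, G2=1, G3=0, G4=1, G5=0, G6=1, G7=0, giving Y=0. Observed 1.
Test 1: faults giving observed 1 are {G3 stuck-at-1, G4 stuck-at-0, G5 stuck-at-1, G6 stuck-at-0, G7 stuck-at-1}.
Test 2 (a=1, b=0, c=1, d=0): fault-free G1=1, G2=0, G3=1, G4=1, G5=1, G6=0, G7=1 → 1; observed 0. Eliminates G3 stuck-at-1, G5 stuck-at-1, G6 stuck-at-0, G7 stuck-at-1.
Only G4 stuck-at-0 is consistent with every test.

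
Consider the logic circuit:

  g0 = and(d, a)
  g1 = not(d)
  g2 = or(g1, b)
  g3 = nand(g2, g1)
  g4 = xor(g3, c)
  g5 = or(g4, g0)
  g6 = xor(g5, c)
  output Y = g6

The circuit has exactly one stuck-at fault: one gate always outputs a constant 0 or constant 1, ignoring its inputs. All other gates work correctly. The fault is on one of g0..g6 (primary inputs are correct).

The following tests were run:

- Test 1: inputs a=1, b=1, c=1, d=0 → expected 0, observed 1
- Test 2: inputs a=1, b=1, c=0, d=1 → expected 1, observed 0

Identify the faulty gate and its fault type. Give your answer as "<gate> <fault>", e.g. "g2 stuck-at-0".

g5 stuck-at-0

Fault-free values for test 1 (a=1, b=1, c=1, d=0): g0=0, g1=1, g2=1, g3=0, g4=1, g5=1, g6=0, giving Y=0. Observed 1.
Test 1: faults giving observed 1 are {g1 stuck-at-0, g2 stuck-at-0, g3 stuck-at-1, g4 stuck-at-0, g5 stuck-at-0, g6 stuck-at-1}.
Test 2 (a=1, b=1, c=0, d=1): fault-free g0=1, g1=0, g2=1, g3=1, g4=1, g5=1, g6=1 → 1; observed 0. Eliminates g1 stuck-at-0, g2 stuck-at-0, g3 stuck-at-1, g4 stuck-at-0, g6 stuck-at-1.
Only g5 stuck-at-0 is consistent with every test.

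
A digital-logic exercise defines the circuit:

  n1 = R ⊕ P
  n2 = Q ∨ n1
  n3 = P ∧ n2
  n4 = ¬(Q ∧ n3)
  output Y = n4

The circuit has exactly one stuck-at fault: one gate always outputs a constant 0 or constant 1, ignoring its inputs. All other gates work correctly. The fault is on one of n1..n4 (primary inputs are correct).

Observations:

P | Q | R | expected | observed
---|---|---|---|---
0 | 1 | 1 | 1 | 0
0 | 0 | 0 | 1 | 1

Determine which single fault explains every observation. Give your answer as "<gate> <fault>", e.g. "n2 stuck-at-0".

n3 stuck-at-1

Fault-free values for test 1 (P=0, Q=1, R=1): n1=1, n2=1, n3=0, n4=1, giving Y=1. Observed 0.
Test 1: faults giving observed 0 are {n3 stuck-at-1, n4 stuck-at-0}.
Test 2 (P=0, Q=0, R=0): fault-free n1=0, n2=0, n3=0, n4=1 → 1; observed 1. Eliminates n4 stuck-at-0.
Only n3 stuck-at-1 is consistent with every test.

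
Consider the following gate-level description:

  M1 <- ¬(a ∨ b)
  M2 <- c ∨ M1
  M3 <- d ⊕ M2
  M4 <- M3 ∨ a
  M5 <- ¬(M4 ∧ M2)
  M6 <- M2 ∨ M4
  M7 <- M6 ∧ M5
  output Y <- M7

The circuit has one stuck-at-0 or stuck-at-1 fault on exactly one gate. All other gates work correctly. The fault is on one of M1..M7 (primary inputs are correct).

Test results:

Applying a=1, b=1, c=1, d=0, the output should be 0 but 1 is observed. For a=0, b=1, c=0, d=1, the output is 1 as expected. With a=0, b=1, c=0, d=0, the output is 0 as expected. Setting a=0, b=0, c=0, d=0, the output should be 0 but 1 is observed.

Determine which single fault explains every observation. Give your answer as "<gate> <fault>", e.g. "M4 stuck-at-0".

M5 stuck-at-1

Fault-free values for test 1 (a=1, b=1, c=1, d=0): M1=0, M2=1, M3=1, M4=1, M5=0, M6=1, M7=0, giving Y=0. Observed 1.
Test 1: faults giving observed 1 are {M2 stuck-at-0, M4 stuck-at-0, M5 stuck-at-1, M7 stuck-at-1}.
Test 2 (a=0, b=1, c=0, d=1): fault-free M1=0, M2=0, M3=1, M4=1, M5=1, M6=1, M7=1 → 1; observed 1. Eliminates M4 stuck-at-0.
Test 3 (a=0, b=1, c=0, d=0): fault-free M1=0, M2=0, M3=0, M4=0, M5=1, M6=0, M7=0 → 0; observed 0. Eliminates M7 stuck-at-1.
Test 4 (a=0, b=0, c=0, d=0): fault-free M1=1, M2=1, M3=1, M4=1, M5=0, M6=1, M7=0 → 0; observed 1. Eliminates M2 stuck-at-0.
Only M5 stuck-at-1 is consistent with every test.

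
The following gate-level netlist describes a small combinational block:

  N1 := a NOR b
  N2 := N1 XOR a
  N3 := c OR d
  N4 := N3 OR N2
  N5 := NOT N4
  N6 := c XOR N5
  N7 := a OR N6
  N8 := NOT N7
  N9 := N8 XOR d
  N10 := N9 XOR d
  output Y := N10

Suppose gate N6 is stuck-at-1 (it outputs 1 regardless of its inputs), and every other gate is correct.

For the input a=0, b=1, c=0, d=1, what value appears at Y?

0

Propagate with N6 forced: N1=0, N2=0, N3=1, N4=1, N5=0, N6=1 [stuck-at-1], N7=1, N8=0, N9=1, N10=0.
So Y = 0. (Without the fault it would be 1.)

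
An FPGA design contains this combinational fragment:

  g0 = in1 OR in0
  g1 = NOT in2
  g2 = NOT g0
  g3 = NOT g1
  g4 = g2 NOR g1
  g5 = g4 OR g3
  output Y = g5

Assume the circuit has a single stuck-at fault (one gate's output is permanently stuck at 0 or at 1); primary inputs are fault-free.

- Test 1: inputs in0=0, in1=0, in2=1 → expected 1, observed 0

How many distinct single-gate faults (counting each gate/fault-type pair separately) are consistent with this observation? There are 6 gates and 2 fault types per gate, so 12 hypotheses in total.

3

Fault-free: g0=0, g1=0, g2=1, g3=1, g4=0, g5=1 → 1. Observed 0.
  g0 stuck-at-0: output 1 ✗
  g0 stuck-at-1: output 1 ✗
  g1 stuck-at-0: output 1 ✗
  g1 stuck-at-1: output 0 ✓
  g2 stuck-at-0: output 1 ✗
  g2 stuck-at-1: output 1 ✗
  g3 stuck-at-0: output 0 ✓
  g3 stuck-at-1: output 1 ✗
  g4 stuck-at-0: output 1 ✗
  g4 stuck-at-1: output 1 ✗
  g5 stuck-at-0: output 0 ✓
  g5 stuck-at-1: output 1 ✗
Consistent faults: {g1 stuck-at-1, g3 stuck-at-0, g5 stuck-at-0} — 3 in all.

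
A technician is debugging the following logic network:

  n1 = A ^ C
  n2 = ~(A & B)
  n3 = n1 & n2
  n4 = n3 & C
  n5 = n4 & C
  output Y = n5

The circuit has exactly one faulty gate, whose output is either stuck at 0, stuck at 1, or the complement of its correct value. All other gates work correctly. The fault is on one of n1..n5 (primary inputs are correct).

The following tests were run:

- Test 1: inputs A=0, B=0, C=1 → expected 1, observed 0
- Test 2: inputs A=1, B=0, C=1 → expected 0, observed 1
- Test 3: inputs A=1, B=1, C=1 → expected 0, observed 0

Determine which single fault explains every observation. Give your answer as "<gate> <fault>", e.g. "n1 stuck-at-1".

n1 inverted output

Fault-free values for test 1 (A=0, B=0, C=1): n1=1, n2=1, n3=1, n4=1, n5=1, giving Y=1. Observed 0.
Test 1: faults giving observed 0 are {n1 stuck-at-0, n1 inverted output, n2 stuck-at-0, n2 inverted output, n3 stuck-at-0, n3 inverted output, n4 stuck-at-0, n4 inverted output, n5 stuck-at-0, n5 inverted output}.
Test 2 (A=1, B=0, C=1): fault-free n1=0, n2=1, n3=0, n4=0, n5=0 → 0; observed 1. Eliminates n1 stuck-at-0, n2 stuck-at-0, n2 inverted output, n3 stuck-at-0, n4 stuck-at-0, n5 stuck-at-0.
Test 3 (A=1, B=1, C=1): fault-free n1=0, n2=0, n3=0, n4=0, n5=0 → 0; observed 0. Eliminates n3 inverted output, n4 inverted output, n5 inverted output.
Only n1 inverted output is consistent with every test.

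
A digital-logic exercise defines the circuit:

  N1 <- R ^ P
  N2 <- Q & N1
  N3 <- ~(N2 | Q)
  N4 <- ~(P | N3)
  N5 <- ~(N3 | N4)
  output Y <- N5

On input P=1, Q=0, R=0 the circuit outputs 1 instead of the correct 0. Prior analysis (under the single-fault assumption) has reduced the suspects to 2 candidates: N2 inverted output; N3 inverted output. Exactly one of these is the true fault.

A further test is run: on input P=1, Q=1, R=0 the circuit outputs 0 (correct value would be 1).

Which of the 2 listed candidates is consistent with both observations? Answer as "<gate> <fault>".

Evaluate each candidate on input P=1, Q=1, R=0:
  N2 inverted output: N1=1, N2=0 [inverted output], N3=0, N4=0, N5=1 → 1 — eliminated
  N3 inverted output: N1=1, N2=1, N3=1 [inverted output], N4=0, N5=0 → 0 — matches
Only N3 inverted output reproduces the observed 0.

N3 inverted output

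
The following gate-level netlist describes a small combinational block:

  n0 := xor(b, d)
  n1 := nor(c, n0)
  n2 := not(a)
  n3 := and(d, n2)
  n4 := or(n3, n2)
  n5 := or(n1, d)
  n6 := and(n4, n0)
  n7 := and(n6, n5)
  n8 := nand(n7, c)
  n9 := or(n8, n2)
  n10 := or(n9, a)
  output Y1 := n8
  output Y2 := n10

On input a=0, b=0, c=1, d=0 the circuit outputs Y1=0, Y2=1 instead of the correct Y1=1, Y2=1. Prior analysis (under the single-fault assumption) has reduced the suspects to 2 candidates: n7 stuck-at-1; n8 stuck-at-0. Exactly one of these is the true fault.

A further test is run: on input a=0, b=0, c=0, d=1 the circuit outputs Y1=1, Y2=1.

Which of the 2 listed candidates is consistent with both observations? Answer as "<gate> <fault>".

Evaluate each candidate on input a=0, b=0, c=0, d=1:
  n7 stuck-at-1: n0=1, n1=0, n2=1, n3=1, n4=1, n5=1, n6=1, n7=1 [stuck-at-1], n8=1, n9=1, n10=1 → Y1=1, Y2=1 — matches
  n8 stuck-at-0: n0=1, n1=0, n2=1, n3=1, n4=1, n5=1, n6=1, n7=1, n8=0 [stuck-at-0], n9=1, n10=1 → Y1=0, Y2=1 — eliminated
Only n7 stuck-at-1 reproduces the observed Y1=1, Y2=1.

n7 stuck-at-1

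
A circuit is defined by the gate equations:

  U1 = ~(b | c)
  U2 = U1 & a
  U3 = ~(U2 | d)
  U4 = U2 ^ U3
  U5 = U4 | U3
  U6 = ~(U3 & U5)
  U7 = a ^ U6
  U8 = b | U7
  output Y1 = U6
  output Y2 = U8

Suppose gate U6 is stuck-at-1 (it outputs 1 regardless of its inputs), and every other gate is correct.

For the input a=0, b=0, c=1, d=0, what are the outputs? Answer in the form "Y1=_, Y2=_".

Propagate with U6 forced: U1=0, U2=0, U3=1, U4=1, U5=1, U6=1 [stuck-at-1], U7=1, U8=1.
So the outputs are Y1=1, Y2=1. (Without the fault they would be Y1=0, Y2=0.)

Y1=1, Y2=1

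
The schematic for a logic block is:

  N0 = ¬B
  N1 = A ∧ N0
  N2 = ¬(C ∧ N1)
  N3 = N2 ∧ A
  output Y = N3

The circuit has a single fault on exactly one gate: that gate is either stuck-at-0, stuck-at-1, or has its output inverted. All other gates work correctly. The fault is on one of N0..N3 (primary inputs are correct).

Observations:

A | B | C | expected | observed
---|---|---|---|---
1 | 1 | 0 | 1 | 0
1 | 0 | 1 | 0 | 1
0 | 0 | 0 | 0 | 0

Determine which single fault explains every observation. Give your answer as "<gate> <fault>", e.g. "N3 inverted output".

Fault-free values for test 1 (A=1, B=1, C=0): N0=0, N1=0, N2=1, N3=1, giving Y=1. Observed 0.
Test 1: faults giving observed 0 are {N2 stuck-at-0, N2 inverted output, N3 stuck-at-0, N3 inverted output}.
Test 2 (A=1, B=0, C=1): fault-free N0=1, N1=1, N2=0, N3=0 → 0; observed 1. Eliminates N2 stuck-at-0, N3 stuck-at-0.
Test 3 (A=0, B=0, C=0): fault-free N0=1, N1=0, N2=1, N3=0 → 0; observed 0. Eliminates N3 inverted output.
Only N2 inverted output is consistent with every test.

N2 inverted output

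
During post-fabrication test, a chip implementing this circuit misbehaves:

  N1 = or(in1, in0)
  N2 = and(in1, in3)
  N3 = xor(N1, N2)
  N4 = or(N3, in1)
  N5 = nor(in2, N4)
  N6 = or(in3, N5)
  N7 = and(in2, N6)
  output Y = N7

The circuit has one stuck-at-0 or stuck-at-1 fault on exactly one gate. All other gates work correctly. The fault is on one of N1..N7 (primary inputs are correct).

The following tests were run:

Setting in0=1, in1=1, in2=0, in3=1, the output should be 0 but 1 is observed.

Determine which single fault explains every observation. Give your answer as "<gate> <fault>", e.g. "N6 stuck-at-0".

Fault-free values for test 1 (in0=1, in1=1, in2=0, in3=1): N1=1, N2=1, N3=0, N4=1, N5=0, N6=1, N7=0, giving Y=0. Observed 1.
Test 1: faults giving observed 1 are {N7 stuck-at-1}.
Only N7 stuck-at-1 is consistent with every test.

N7 stuck-at-1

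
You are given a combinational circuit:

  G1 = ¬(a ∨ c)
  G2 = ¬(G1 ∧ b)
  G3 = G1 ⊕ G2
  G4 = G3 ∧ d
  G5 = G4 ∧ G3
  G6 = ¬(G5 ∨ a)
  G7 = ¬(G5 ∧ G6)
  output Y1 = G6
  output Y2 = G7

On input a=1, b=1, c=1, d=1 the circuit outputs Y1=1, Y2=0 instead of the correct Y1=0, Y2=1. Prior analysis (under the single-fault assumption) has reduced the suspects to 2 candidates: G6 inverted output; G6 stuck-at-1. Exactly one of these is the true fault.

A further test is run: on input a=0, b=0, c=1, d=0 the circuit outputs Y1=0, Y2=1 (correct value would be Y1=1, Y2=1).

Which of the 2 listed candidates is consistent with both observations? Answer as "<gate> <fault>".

Evaluate each candidate on input a=0, b=0, c=1, d=0:
  G6 inverted output: G1=0, G2=1, G3=1, G4=0, G5=0, G6=0 [inverted output], G7=1 → Y1=0, Y2=1 — matches
  G6 stuck-at-1: G1=0, G2=1, G3=1, G4=0, G5=0, G6=1 [stuck-at-1], G7=1 → Y1=1, Y2=1 — eliminated
Only G6 inverted output reproduces the observed Y1=0, Y2=1.

G6 inverted output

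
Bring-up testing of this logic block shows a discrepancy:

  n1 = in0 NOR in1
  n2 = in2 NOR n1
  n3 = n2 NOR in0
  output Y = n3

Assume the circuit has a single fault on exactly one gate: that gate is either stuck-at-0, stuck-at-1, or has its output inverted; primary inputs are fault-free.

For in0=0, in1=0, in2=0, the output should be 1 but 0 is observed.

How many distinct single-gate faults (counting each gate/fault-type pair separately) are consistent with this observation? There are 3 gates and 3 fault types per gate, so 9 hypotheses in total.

Fault-free: n1=1, n2=0, n3=1 → 1. Observed 0.
  n1 stuck-at-0: output 0 ✓
  n1 stuck-at-1: output 1 ✗
  n1 inverted output: output 0 ✓
  n2 stuck-at-0: output 1 ✗
  n2 stuck-at-1: output 0 ✓
  n2 inverted output: output 0 ✓
  n3 stuck-at-0: output 0 ✓
  n3 stuck-at-1: output 1 ✗
  n3 inverted output: output 0 ✓
Consistent faults: {n1 stuck-at-0, n1 inverted output, n2 stuck-at-1, n2 inverted output, n3 stuck-at-0, n3 inverted output} — 6 in all.

6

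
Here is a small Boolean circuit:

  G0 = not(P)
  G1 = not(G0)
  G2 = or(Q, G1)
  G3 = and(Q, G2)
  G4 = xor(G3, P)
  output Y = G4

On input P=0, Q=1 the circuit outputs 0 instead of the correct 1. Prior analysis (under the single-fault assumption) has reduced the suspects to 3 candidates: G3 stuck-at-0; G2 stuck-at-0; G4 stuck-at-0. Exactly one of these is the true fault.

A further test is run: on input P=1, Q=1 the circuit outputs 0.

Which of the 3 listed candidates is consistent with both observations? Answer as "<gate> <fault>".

Evaluate each candidate on input P=1, Q=1:
  G3 stuck-at-0: G0=0, G1=1, G2=1, G3=0 [stuck-at-0], G4=1 → 1 — eliminated
  G2 stuck-at-0: G0=0, G1=1, G2=0 [stuck-at-0], G3=0, G4=1 → 1 — eliminated
  G4 stuck-at-0: G0=0, G1=1, G2=1, G3=1, G4=0 [stuck-at-0] → 0 — matches
Only G4 stuck-at-0 reproduces the observed 0.

G4 stuck-at-0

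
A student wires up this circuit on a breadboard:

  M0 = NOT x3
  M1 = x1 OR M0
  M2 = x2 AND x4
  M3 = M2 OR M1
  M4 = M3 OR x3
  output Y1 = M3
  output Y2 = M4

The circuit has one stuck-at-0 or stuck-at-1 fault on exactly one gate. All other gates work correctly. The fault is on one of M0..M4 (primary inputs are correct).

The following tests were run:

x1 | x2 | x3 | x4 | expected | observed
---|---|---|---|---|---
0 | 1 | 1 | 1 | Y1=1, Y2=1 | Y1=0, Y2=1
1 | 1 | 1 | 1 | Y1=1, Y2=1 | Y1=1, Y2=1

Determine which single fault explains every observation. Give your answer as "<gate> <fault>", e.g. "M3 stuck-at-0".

M2 stuck-at-0

Fault-free values for test 1 (x1=0, x2=1, x3=1, x4=1): M0=0, M1=0, M2=1, M3=1, M4=1, giving Y1=1, Y2=1. Observed Y1=0, Y2=1.
Test 1: faults giving observed Y1=0, Y2=1 are {M2 stuck-at-0, M3 stuck-at-0}.
Test 2 (x1=1, x2=1, x3=1, x4=1): fault-free M0=0, M1=1, M2=1, M3=1, M4=1 → Y1=1, Y2=1; observed Y1=1, Y2=1. Eliminates M3 stuck-at-0.
Only M2 stuck-at-0 is consistent with every test.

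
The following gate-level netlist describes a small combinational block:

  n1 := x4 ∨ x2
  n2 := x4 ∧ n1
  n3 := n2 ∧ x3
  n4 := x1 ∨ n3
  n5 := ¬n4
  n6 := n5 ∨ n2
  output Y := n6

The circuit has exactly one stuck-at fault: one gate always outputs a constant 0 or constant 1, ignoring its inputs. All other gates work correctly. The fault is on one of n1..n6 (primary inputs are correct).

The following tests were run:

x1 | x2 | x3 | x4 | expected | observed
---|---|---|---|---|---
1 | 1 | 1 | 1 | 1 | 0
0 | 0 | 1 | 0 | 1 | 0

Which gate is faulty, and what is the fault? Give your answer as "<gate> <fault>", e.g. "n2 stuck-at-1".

n6 stuck-at-0

Fault-free values for test 1 (x1=1, x2=1, x3=1, x4=1): n1=1, n2=1, n3=1, n4=1, n5=0, n6=1, giving Y=1. Observed 0.
Test 1: faults giving observed 0 are {n1 stuck-at-0, n2 stuck-at-0, n6 stuck-at-0}.
Test 2 (x1=0, x2=0, x3=1, x4=0): fault-free n1=0, n2=0, n3=0, n4=0, n5=1, n6=1 → 1; observed 0. Eliminates n1 stuck-at-0, n2 stuck-at-0.
Only n6 stuck-at-0 is consistent with every test.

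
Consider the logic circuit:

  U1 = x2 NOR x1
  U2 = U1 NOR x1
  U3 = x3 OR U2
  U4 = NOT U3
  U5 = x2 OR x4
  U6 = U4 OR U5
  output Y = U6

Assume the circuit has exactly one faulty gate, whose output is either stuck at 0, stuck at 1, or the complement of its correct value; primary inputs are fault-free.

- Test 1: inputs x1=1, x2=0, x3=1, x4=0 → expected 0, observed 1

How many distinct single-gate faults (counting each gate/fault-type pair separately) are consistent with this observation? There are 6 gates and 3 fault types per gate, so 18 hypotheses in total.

8

Fault-free: U1=0, U2=0, U3=1, U4=0, U5=0, U6=0 → 0. Observed 1.
  U1: none of the 3 fault types match ✗
  U2: none of the 3 fault types match ✗
  U3: stuck-at-0, inverted output ✓; others ✗
  U4: stuck-at-1, inverted output ✓; others ✗
  U5: stuck-at-1, inverted output ✓; others ✗
  U6: stuck-at-1, inverted output ✓; others ✗
Consistent faults: {U3 stuck-at-0, U3 inverted output, U4 stuck-at-1, U4 inverted output, U5 stuck-at-1, U5 inverted output, U6 stuck-at-1, U6 inverted output} — 8 in all.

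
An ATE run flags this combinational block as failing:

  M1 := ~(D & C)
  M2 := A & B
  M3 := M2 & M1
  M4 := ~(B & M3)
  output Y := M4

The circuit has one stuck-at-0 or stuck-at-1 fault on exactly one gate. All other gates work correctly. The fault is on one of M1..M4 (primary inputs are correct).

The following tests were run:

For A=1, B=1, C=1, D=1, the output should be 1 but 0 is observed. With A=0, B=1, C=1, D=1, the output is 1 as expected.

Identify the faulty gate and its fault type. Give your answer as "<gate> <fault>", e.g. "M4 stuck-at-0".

M1 stuck-at-1

Fault-free values for test 1 (A=1, B=1, C=1, D=1): M1=0, M2=1, M3=0, M4=1, giving Y=1. Observed 0.
Test 1: faults giving observed 0 are {M1 stuck-at-1, M3 stuck-at-1, M4 stuck-at-0}.
Test 2 (A=0, B=1, C=1, D=1): fault-free M1=0, M2=0, M3=0, M4=1 → 1; observed 1. Eliminates M3 stuck-at-1, M4 stuck-at-0.
Only M1 stuck-at-1 is consistent with every test.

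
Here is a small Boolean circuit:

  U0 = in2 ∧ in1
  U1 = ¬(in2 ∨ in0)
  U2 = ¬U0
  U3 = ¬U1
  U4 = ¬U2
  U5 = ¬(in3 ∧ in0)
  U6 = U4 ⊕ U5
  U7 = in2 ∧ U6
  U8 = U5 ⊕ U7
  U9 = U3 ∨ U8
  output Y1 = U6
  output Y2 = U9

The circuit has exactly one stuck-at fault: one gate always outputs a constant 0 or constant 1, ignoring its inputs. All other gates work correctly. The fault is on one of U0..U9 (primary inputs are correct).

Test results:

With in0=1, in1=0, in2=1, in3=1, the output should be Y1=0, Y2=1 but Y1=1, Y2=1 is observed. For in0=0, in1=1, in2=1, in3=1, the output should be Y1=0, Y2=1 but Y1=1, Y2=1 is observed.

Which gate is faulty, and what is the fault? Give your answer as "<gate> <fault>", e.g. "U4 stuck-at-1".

U6 stuck-at-1

Fault-free values for test 1 (in0=1, in1=0, in2=1, in3=1): U0=0, U1=0, U2=1, U3=1, U4=0, U5=0, U6=0, U7=0, U8=0, U9=1, giving Y1=0, Y2=1. Observed Y1=1, Y2=1.
Test 1: faults giving observed Y1=1, Y2=1 are {U0 stuck-at-1, U2 stuck-at-0, U4 stuck-at-1, U5 stuck-at-1, U6 stuck-at-1}.
Test 2 (in0=0, in1=1, in2=1, in3=1): fault-free U0=1, U1=0, U2=0, U3=1, U4=1, U5=1, U6=0, U7=0, U8=1, U9=1 → Y1=0, Y2=1; observed Y1=1, Y2=1. Eliminates U0 stuck-at-1, U2 stuck-at-0, U4 stuck-at-1, U5 stuck-at-1.
Only U6 stuck-at-1 is consistent with every test.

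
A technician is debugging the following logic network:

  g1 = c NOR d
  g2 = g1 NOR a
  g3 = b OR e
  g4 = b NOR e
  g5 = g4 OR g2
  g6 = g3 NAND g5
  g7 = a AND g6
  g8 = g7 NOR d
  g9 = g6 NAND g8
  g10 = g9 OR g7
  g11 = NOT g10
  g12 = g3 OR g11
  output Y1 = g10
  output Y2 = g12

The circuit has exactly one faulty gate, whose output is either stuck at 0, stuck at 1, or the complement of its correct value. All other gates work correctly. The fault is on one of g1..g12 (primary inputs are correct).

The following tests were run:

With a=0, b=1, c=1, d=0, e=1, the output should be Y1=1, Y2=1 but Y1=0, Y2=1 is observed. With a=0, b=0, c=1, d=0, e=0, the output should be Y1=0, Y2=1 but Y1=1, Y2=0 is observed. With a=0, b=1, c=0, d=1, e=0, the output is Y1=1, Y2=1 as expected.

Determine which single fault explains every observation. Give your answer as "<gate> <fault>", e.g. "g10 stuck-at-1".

g6 inverted output

Fault-free values for test 1 (a=0, b=1, c=1, d=0, e=1): g1=0, g2=1, g3=1, g4=0, g5=1, g6=0, g7=0, g8=1, g9=1, g10=1, g11=0, g12=1, giving Y1=1, Y2=1. Observed Y1=0, Y2=1.
Test 1: faults giving observed Y1=0, Y2=1 are {g1 stuck-at-1, g1 inverted output, g2 stuck-at-0, g2 inverted output, g3 stuck-at-0, g3 inverted output, g5 stuck-at-0, g5 inverted output, g6 stuck-at-1, g6 inverted output, g9 stuck-at-0, g9 inverted output, g10 stuck-at-0, g10 inverted output}.
Test 2 (a=0, b=0, c=1, d=0, e=0): fault-free g1=0, g2=1, g3=0, g4=1, g5=1, g6=1, g7=0, g8=1, g9=0, g10=0, g11=1, g12=1 → Y1=0, Y2=1; observed Y1=1, Y2=0. Eliminates g1 stuck-at-1, g1 inverted output, g2 stuck-at-0, g2 inverted output, g3 stuck-at-0, g3 inverted output, g5 stuck-at-0, g5 inverted output, g6 stuck-at-1, g9 stuck-at-0, g10 stuck-at-0.
Test 3 (a=0, b=1, c=0, d=1, e=0): fault-free g1=0, g2=1, g3=1, g4=0, g5=1, g6=0, g7=0, g8=0, g9=1, g10=1, g11=0, g12=1 → Y1=1, Y2=1; observed Y1=1, Y2=1. Eliminates g9 inverted output, g10 inverted output.
Only g6 inverted output is consistent with every test.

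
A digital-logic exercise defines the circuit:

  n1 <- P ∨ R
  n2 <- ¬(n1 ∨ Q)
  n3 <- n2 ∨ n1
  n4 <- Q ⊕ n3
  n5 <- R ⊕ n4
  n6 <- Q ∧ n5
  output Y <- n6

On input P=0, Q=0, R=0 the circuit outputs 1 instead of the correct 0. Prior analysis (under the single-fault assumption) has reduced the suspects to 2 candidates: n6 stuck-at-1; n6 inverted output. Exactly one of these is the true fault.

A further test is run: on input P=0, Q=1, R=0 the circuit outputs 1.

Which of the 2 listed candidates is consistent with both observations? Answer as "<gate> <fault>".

Evaluate each candidate on input P=0, Q=1, R=0:
  n6 stuck-at-1: n1=0, n2=0, n3=0, n4=1, n5=1, n6=1 [stuck-at-1] → 1 — matches
  n6 inverted output: n1=0, n2=0, n3=0, n4=1, n5=1, n6=0 [inverted output] → 0 — eliminated
Only n6 stuck-at-1 reproduces the observed 1.

n6 stuck-at-1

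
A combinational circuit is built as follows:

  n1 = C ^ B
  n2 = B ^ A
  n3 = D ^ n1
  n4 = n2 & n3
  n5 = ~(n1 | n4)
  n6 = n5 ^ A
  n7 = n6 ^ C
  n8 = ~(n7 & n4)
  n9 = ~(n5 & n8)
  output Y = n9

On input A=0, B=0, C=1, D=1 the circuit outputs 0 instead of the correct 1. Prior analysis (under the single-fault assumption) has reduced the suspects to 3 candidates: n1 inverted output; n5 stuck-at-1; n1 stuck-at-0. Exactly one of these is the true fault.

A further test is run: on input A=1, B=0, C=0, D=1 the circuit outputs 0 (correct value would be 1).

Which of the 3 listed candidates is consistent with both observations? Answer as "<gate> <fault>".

Evaluate each candidate on input A=1, B=0, C=0, D=1:
  n1 inverted output: n1=1 [inverted output], n2=1, n3=0, n4=0, n5=0, n6=1, n7=1, n8=1, n9=1 → 1 — eliminated
  n5 stuck-at-1: n1=0, n2=1, n3=1, n4=1, n5=1 [stuck-at-1], n6=0, n7=0, n8=1, n9=0 → 0 — matches
  n1 stuck-at-0: n1=0 [stuck-at-0], n2=1, n3=1, n4=1, n5=0, n6=1, n7=1, n8=0, n9=1 → 1 — eliminated
Only n5 stuck-at-1 reproduces the observed 0.

n5 stuck-at-1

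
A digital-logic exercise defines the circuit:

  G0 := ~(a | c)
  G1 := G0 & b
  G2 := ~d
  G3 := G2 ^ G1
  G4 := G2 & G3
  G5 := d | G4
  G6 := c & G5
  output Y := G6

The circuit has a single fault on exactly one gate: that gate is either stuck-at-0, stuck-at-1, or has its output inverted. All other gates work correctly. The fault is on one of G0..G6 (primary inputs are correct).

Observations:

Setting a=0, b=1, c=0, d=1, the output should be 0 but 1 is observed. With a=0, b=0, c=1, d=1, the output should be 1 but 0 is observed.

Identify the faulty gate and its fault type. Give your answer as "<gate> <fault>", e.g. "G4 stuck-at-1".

G6 inverted output

Fault-free values for test 1 (a=0, b=1, c=0, d=1): G0=1, G1=1, G2=0, G3=1, G4=0, G5=1, G6=0, giving Y=0. Observed 1.
Test 1: faults giving observed 1 are {G6 stuck-at-1, G6 inverted output}.
Test 2 (a=0, b=0, c=1, d=1): fault-free G0=0, G1=0, G2=0, G3=0, G4=0, G5=1, G6=1 → 1; observed 0. Eliminates G6 stuck-at-1.
Only G6 inverted output is consistent with every test.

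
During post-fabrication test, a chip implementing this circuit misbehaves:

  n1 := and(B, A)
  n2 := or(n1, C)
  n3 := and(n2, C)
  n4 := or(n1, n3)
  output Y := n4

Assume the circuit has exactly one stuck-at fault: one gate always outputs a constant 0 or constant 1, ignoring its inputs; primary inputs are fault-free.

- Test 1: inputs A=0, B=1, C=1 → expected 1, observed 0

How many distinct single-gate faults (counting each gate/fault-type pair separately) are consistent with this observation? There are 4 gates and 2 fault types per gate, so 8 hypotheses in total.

3

Fault-free: n1=0, n2=1, n3=1, n4=1 → 1. Observed 0.
  n1 stuck-at-0: output 1 ✗
  n1 stuck-at-1: output 1 ✗
  n2 stuck-at-0: output 0 ✓
  n2 stuck-at-1: output 1 ✗
  n3 stuck-at-0: output 0 ✓
  n3 stuck-at-1: output 1 ✗
  n4 stuck-at-0: output 0 ✓
  n4 stuck-at-1: output 1 ✗
Consistent faults: {n2 stuck-at-0, n3 stuck-at-0, n4 stuck-at-0} — 3 in all.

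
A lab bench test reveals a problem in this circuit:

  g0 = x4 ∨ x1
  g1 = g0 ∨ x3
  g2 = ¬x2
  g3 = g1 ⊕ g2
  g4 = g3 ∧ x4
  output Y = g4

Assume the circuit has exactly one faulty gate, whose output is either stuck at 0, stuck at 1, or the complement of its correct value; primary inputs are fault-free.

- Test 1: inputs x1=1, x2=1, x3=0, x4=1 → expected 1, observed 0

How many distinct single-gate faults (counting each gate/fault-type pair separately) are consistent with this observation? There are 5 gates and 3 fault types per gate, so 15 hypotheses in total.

Fault-free: g0=1, g1=1, g2=0, g3=1, g4=1 → 1. Observed 0.
  g0: stuck-at-0, inverted output ✓; others ✗
  g1: stuck-at-0, inverted output ✓; others ✗
  g2: stuck-at-1, inverted output ✓; others ✗
  g3: stuck-at-0, inverted output ✓; others ✗
  g4: stuck-at-0, inverted output ✓; others ✗
Consistent faults: {g0 stuck-at-0, g0 inverted output, g1 stuck-at-0, g1 inverted output, g2 stuck-at-1, g2 inverted output, g3 stuck-at-0, g3 inverted output, g4 stuck-at-0, g4 inverted output} — 10 in all.

10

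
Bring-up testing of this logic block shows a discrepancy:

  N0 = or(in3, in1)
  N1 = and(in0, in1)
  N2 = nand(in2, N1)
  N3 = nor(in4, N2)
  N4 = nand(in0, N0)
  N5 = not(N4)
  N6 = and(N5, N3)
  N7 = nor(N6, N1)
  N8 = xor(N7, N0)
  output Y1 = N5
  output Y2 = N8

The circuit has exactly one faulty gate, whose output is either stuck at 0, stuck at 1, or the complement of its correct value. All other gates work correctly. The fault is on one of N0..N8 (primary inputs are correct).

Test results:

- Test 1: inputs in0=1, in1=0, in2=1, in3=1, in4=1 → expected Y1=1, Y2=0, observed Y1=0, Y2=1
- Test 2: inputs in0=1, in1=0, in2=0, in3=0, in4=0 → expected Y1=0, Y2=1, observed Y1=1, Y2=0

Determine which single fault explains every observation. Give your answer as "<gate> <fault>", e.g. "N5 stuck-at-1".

Fault-free values for test 1 (in0=1, in1=0, in2=1, in3=1, in4=1): N0=1, N1=0, N2=1, N3=0, N4=0, N5=1, N6=0, N7=1, N8=0, giving Y1=1, Y2=0. Observed Y1=0, Y2=1.
Test 1: faults giving observed Y1=0, Y2=1 are {N0 stuck-at-0, N0 inverted output}.
Test 2 (in0=1, in1=0, in2=0, in3=0, in4=0): fault-free N0=0, N1=0, N2=1, N3=0, N4=1, N5=0, N6=0, N7=1, N8=1 → Y1=0, Y2=1; observed Y1=1, Y2=0. Eliminates N0 stuck-at-0.
Only N0 inverted output is consistent with every test.

N0 inverted output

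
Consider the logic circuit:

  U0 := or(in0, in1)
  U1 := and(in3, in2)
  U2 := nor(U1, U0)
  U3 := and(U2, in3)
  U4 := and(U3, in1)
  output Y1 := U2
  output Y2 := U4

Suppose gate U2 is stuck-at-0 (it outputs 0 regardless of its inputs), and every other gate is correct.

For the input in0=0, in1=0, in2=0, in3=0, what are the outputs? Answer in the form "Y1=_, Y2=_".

Y1=0, Y2=0

Propagate with U2 forced: U0=0, U1=0, U2=0 [stuck-at-0], U3=0, U4=0.
So the outputs are Y1=0, Y2=0. (Without the fault they would be Y1=1, Y2=0.)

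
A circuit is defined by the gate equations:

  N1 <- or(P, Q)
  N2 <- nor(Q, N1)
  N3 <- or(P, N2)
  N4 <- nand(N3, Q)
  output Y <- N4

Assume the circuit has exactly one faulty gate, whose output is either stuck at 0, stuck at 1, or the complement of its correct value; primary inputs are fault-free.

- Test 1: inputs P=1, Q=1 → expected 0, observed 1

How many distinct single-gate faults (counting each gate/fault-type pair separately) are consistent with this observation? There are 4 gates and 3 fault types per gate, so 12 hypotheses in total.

Fault-free: N1=1, N2=0, N3=1, N4=0 → 0. Observed 1.
  N1 stuck-at-0: output 0 ✗
  N1 stuck-at-1: output 0 ✗
  N1 inverted output: output 0 ✗
  N2 stuck-at-0: output 0 ✗
  N2 stuck-at-1: output 0 ✗
  N2 inverted output: output 0 ✗
  N3 stuck-at-0: output 1 ✓
  N3 stuck-at-1: output 0 ✗
  N3 inverted output: output 1 ✓
  N4 stuck-at-0: output 0 ✗
  N4 stuck-at-1: output 1 ✓
  N4 inverted output: output 1 ✓
Consistent faults: {N3 stuck-at-0, N3 inverted output, N4 stuck-at-1, N4 inverted output} — 4 in all.

4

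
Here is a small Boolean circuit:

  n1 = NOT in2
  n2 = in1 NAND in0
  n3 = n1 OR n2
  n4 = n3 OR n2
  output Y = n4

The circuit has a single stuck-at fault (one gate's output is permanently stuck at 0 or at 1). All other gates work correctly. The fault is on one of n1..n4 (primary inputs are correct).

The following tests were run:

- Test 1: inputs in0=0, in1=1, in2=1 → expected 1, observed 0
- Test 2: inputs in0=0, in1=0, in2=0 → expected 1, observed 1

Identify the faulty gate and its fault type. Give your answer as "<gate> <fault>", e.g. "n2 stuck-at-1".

Fault-free values for test 1 (in0=0, in1=1, in2=1): n1=0, n2=1, n3=1, n4=1, giving Y=1. Observed 0.
Test 1: faults giving observed 0 are {n2 stuck-at-0, n4 stuck-at-0}.
Test 2 (in0=0, in1=0, in2=0): fault-free n1=1, n2=1, n3=1, n4=1 → 1; observed 1. Eliminates n4 stuck-at-0.
Only n2 stuck-at-0 is consistent with every test.

n2 stuck-at-0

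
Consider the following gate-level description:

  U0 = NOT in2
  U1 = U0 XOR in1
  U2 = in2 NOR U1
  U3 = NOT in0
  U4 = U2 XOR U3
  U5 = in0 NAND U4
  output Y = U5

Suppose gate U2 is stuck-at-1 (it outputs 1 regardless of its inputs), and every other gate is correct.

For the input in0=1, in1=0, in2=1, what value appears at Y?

0

Propagate with U2 forced: U0=0, U1=0, U2=1 [stuck-at-1], U3=0, U4=1, U5=0.
So Y = 0. (Without the fault it would be 1.)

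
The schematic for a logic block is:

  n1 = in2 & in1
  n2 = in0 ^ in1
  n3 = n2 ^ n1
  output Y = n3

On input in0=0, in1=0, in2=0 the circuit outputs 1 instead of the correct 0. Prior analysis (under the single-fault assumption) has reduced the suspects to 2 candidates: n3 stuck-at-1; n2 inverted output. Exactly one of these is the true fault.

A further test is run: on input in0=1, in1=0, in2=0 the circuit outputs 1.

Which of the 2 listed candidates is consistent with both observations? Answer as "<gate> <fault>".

n3 stuck-at-1

Evaluate each candidate on input in0=1, in1=0, in2=0:
  n3 stuck-at-1: n1=0, n2=1, n3=1 [stuck-at-1] → 1 — matches
  n2 inverted output: n1=0, n2=0 [inverted output], n3=0 → 0 — eliminated
Only n3 stuck-at-1 reproduces the observed 1.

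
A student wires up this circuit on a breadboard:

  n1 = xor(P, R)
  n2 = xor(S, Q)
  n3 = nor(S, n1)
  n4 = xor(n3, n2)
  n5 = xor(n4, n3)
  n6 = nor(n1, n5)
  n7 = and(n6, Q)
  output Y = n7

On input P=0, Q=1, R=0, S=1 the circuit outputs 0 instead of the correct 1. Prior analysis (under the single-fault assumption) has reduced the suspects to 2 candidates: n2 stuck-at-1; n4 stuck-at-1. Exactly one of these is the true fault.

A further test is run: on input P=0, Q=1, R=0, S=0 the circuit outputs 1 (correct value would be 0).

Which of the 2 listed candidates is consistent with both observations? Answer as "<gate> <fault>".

n4 stuck-at-1

Evaluate each candidate on input P=0, Q=1, R=0, S=0:
  n2 stuck-at-1: n1=0, n2=1 [stuck-at-1], n3=1, n4=0, n5=1, n6=0, n7=0 → 0 — eliminated
  n4 stuck-at-1: n1=0, n2=1, n3=1, n4=1 [stuck-at-1], n5=0, n6=1, n7=1 → 1 — matches
Only n4 stuck-at-1 reproduces the observed 1.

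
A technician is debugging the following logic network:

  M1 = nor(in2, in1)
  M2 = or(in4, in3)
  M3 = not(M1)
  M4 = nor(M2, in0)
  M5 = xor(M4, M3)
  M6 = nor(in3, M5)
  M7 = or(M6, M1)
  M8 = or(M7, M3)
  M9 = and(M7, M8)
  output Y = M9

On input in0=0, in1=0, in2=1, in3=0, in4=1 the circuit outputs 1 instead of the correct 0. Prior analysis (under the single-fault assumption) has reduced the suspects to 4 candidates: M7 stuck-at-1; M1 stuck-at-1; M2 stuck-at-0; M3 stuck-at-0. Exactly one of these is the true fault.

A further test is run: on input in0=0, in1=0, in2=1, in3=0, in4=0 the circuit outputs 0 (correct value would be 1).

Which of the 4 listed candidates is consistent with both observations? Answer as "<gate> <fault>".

Evaluate each candidate on input in0=0, in1=0, in2=1, in3=0, in4=0:
  M7 stuck-at-1: M1=0, M2=0, M3=1, M4=1, M5=0, M6=1, M7=1 [stuck-at-1], M8=1, M9=1 → 1 — eliminated
  M1 stuck-at-1: M1=1 [stuck-at-1], M2=0, M3=0, M4=1, M5=1, M6=0, M7=1, M8=1, M9=1 → 1 — eliminated
  M2 stuck-at-0: M1=0, M2=0 [stuck-at-0], M3=1, M4=1, M5=0, M6=1, M7=1, M8=1, M9=1 → 1 — eliminated
  M3 stuck-at-0: M1=0, M2=0, M3=0 [stuck-at-0], M4=1, M5=1, M6=0, M7=0, M8=0, M9=0 → 0 — matches
Only M3 stuck-at-0 reproduces the observed 0.

M3 stuck-at-0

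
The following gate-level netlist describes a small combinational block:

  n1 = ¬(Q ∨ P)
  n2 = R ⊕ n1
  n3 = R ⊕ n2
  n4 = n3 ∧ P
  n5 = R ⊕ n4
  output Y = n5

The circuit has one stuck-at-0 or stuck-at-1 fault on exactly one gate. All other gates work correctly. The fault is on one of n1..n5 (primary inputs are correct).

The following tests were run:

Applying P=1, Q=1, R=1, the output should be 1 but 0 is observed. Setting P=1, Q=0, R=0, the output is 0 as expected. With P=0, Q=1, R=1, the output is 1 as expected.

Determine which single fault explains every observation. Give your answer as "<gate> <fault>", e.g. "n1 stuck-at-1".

Fault-free values for test 1 (P=1, Q=1, R=1): n1=0, n2=1, n3=0, n4=0, n5=1, giving Y=1. Observed 0.
Test 1: faults giving observed 0 are {n1 stuck-at-1, n2 stuck-at-0, n3 stuck-at-1, n4 stuck-at-1, n5 stuck-at-0}.
Test 2 (P=1, Q=0, R=0): fault-free n1=0, n2=0, n3=0, n4=0, n5=0 → 0; observed 0. Eliminates n1 stuck-at-1, n3 stuck-at-1, n4 stuck-at-1.
Test 3 (P=0, Q=1, R=1): fault-free n1=0, n2=1, n3=0, n4=0, n5=1 → 1; observed 1. Eliminates n5 stuck-at-0.
Only n2 stuck-at-0 is consistent with every test.

n2 stuck-at-0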